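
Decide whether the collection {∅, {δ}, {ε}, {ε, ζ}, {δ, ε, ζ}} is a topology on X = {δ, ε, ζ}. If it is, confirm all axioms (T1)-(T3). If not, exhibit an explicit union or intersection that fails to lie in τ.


τ is NOT a topology on X.

Axiom (T1): ∅ ∈ τ? Yes; X ∈ τ? Yes.
Axiom (T2/T3): check pairwise unions and intersections of members of τ.
Counterexample for (T2): {δ} ∪ {ε} = {δ, ε} ∉ τ. Therefore τ is NOT a topology.


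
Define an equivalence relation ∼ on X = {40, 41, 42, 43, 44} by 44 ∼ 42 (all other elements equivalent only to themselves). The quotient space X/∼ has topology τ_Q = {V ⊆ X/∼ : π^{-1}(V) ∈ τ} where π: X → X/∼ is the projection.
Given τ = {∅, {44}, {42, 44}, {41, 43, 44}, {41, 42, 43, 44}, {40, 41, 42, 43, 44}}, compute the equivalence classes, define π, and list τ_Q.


X/∼ = {[40], [41], [42=44], [43]}; |τ_Q| = 4.

Equivalence classes: [40], [41], [42=44], [43].
Quotient map π: X → X/∼ sends 40 ↦ [40], 41 ↦ [41], 42 ↦ [42=44], 43 ↦ [43], 44 ↦ [42=44].
For each subset V ⊆ X/∼, compute π^{-1}(V) ⊆ X and check whether π^{-1}(V) ∈ τ. V is open in τ_Q iff π^{-1}(V) ∈ τ.
  V = {}: π^{-1}(V) = ∅ ∈ τ ✓.
  V = {[40]}: π^{-1}(V) = {40} ∉ τ ✗.
  V = {[41]}: π^{-1}(V) = {41} ∉ τ ✗.
  V = {[40], [41]}: π^{-1}(V) = {40, 41} ∉ τ ✗.
  V = {[42=44]}: π^{-1}(V) = {42, 44} ∈ τ ✓.
  V = {[40], [42=44]}: π^{-1}(V) = {40, 42, 44} ∉ τ ✗.
  V = {[41], [42=44]}: π^{-1}(V) = {41, 42, 44} ∉ τ ✗.
  V = {[40], [41], [42=44]}: π^{-1}(V) = {40, 41, 42, 44} ∉ τ ✗.
  V = {[43]}: π^{-1}(V) = {43} ∉ τ ✗.
  V = {[40], [43]}: π^{-1}(V) = {40, 43} ∉ τ ✗.
  V = {[41], [43]}: π^{-1}(V) = {41, 43} ∉ τ ✗.
  V = {[40], [41], [43]}: π^{-1}(V) = {40, 41, 43} ∉ τ ✗.
  V = {[42=44], [43]}: π^{-1}(V) = {42, 43, 44} ∉ τ ✗.
  V = {[40], [42=44], [43]}: π^{-1}(V) = {40, 42, 43, 44} ∉ τ ✗.
  V = {[41], [42=44], [43]}: π^{-1}(V) = {41, 42, 43, 44} ∈ τ ✓.
  V = {[40], [41], [42=44], [43]}: π^{-1}(V) = {40, 41, 42, 43, 44} ∈ τ ✓.
Open sets in the quotient: τ_Q = {{}, {[42=44]}, {[41], [42=44], [43]}, {[40], [41], [42=44], [43]}} (4 elements).


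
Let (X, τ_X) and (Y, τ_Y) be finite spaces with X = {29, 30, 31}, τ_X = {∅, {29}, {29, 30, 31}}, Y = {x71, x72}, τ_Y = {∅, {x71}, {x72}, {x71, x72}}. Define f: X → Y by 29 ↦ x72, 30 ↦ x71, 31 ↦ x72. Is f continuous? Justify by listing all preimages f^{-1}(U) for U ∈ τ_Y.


f is NOT continuous.

Compute f^{-1}(U) for each U ∈ τ_Y:
  U = ∅: f^{-1}(U) = ∅ ∈ τ_X ✓.
  U = {x71}: f^{-1}(U) = {30} ∉ τ_X ✗.
  U = {x72}: f^{-1}(U) = {29, 31} ∉ τ_X ✗.
  U = {x71, x72}: f^{-1}(U) = {29, 30, 31} ∈ τ_X ✓.
Found U = {x71} with f^{-1}(U) = {30} not in τ_X. Therefore f is NOT continuous.


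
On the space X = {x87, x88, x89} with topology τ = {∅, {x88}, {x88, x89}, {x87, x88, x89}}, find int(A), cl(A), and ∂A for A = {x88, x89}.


int(A) = {x88, x89}, cl(A) = {x87, x88, x89}, ∂A = {x87}.

Closed sets in (X, τ) are complements of opens:
  closed(X, τ) = {∅, {x87}, {x87, x89}, {x87, x88, x89}}.
int(A) = ⋃ {U ∈ τ : U ⊆ A}. Opens contained in A: ∅, {x88}, {x88, x89}.
Taking the union of these: int(A) = {x88, x89}.
cl(A) = ⋂ {C closed : A ⊆ C}. Closed sets containing A: {x87, x88, x89}.
Intersecting these: cl(A) = {x87, x88, x89}.
∂A = cl(A) ∖ int(A) = {x87, x88, x89} ∖ {x88, x89} = {x87}.


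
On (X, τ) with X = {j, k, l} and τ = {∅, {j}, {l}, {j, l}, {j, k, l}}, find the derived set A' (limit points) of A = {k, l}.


A' = {k}

For each x ∈ X, list the open sets U ∈ τ with x ∈ U, then check whether U ∩ (A ∖ {x}) ≠ ∅ for every such U.
  x = j: open {j} ∋ x has {j} ∩ (A ∖ {j}) = ∅, so x is NOT a limit point.
  x = k: opens ∋ x are {j, k, l}; each meets A ∖ {k}, so x IS a limit point.
  x = l: open {l} ∋ x has {l} ∩ (A ∖ {l}) = ∅, so x is NOT a limit point.
Collecting: A' = {k}.


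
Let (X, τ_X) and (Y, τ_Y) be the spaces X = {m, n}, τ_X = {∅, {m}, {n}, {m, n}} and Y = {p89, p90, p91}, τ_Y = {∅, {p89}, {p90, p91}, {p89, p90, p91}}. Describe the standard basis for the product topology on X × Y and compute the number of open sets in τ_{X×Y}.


Basis B = {∅ × ∅, {m} × {p89}, {n} × {p89}, {m, n} × {p89}, {m} × {p90, p91}, {n} × {p90, p91}, {m} × {p89, p90, p91}, {n} × {p89, p90, p91}, {m, n} × {p90, p91}, {m, n} × {p89, p90, p91}}; |τ_{X×Y}| = 16.

Enumerate products U × V with U ∈ τ_X, V ∈ τ_Y (deduplicated):
  ∅ × ∅ = {} (∅)
  {m} × {p89} = {(m,p89)}
  {n} × {p89} = {(n,p89)}
  {m, n} × {p89} = {(m,p89), (n,p89)}
  {m} × {p90, p91} = {(m,p90), (m,p91)}
  {n} × {p90, p91} = {(n,p90), (n,p91)}
  {m} × {p89, p90, p91} = {(m,p89), (m,p90), (m,p91)}
  {n} × {p89, p90, p91} = {(n,p89), (n,p90), (n,p91)}
  {m, n} × {p90, p91} = {(m,p90), (m,p91), (n,p90), (n,p91)}
  {m, n} × {p89, p90, p91} = {(m,p89), (m,p90), (m,p91), (n,p89), (n,p90), (n,p91)}
These 10 distinct sets form the basis B.
Close under arbitrary unions to get τ_{X×Y}; counting gives |τ_{X×Y}| = 16.


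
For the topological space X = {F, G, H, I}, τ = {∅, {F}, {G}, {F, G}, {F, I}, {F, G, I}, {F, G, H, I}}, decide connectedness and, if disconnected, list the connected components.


(X, τ) is connected.

Find clopen sets (U ∈ τ with X ∖ U ∈ τ):
  U = ∅, X ∖ U = {F, G, H, I} — both open, so U is clopen.
  U = {F, G, H, I}, X ∖ U = ∅ — both open, so U is clopen.
Only trivial clopens (∅ and X) exist, so (X, τ) is connected.
Compute connected components by grouping points that agree on all clopens:
  component: {F, G, H, I}


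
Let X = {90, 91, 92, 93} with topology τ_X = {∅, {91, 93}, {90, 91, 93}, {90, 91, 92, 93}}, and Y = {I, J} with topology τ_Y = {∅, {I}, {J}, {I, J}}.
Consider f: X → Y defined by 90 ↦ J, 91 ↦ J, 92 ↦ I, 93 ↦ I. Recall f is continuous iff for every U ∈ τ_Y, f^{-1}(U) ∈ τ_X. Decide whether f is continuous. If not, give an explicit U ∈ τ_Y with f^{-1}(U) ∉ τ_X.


f is NOT continuous.

Compute f^{-1}(U) for each U ∈ τ_Y:
  U = ∅: f^{-1}(U) = ∅ ∈ τ_X ✓.
  U = {I}: f^{-1}(U) = {92, 93} ∉ τ_X ✗.
  U = {J}: f^{-1}(U) = {90, 91} ∉ τ_X ✗.
  U = {I, J}: f^{-1}(U) = {90, 91, 92, 93} ∈ τ_X ✓.
Found U = {I} with f^{-1}(U) = {92, 93} not in τ_X. Therefore f is NOT continuous.


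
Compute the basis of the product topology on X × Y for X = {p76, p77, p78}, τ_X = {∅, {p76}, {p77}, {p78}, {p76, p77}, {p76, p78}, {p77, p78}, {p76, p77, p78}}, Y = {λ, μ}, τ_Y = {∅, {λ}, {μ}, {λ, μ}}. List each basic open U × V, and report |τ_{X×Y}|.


Basis B = {∅ × ∅, {p76} × {λ}, {p76} × {μ}, {p77} × {λ}, {p77} × {μ}, {p78} × {λ}, {p78} × {μ}, {p76} × {λ, μ}, {p76, p77} × {λ}, {p76, p78} × {λ}, {p76, p77} × {μ}, {p76, p78} × {μ}, {p77} × {λ, μ}, {p77, p78} × {λ}, {p77, p78} × {μ}, {p78} × {λ, μ}, {p76, p77, p78} × {λ}, {p76, p77, p78} × {μ}, {p76, p77} × {λ, μ}, {p76, p78} × {λ, μ}, {p77, p78} × {λ, μ}, {p76, p77, p78} × {λ, μ}}; |τ_{X×Y}| = 64.

Enumerate products U × V with U ∈ τ_X, V ∈ τ_Y (deduplicated):
  ∅ × ∅ = {} (∅)
  {p76} × {λ} = {(p76,λ)}
  {p76} × {μ} = {(p76,μ)}
  {p77} × {λ} = {(p77,λ)}
  {p77} × {μ} = {(p77,μ)}
  {p78} × {λ} = {(p78,λ)}
  {p78} × {μ} = {(p78,μ)}
  {p76} × {λ, μ} = {(p76,λ), (p76,μ)}
  {p76, p77} × {λ} = {(p76,λ), (p77,λ)}
  {p76, p78} × {λ} = {(p76,λ), (p78,λ)}
  {p76, p77} × {μ} = {(p76,μ), (p77,μ)}
  {p76, p78} × {μ} = {(p76,μ), (p78,μ)}
  {p77} × {λ, μ} = {(p77,λ), (p77,μ)}
  {p77, p78} × {λ} = {(p77,λ), (p78,λ)}
  {p77, p78} × {μ} = {(p77,μ), (p78,μ)}
  {p78} × {λ, μ} = {(p78,λ), (p78,μ)}
  {p76, p77, p78} × {λ} = {(p76,λ), (p77,λ), (p78,λ)}
  {p76, p77, p78} × {μ} = {(p76,μ), (p77,μ), (p78,μ)}
  {p76, p77} × {λ, μ} = {(p76,λ), (p76,μ), (p77,λ), (p77,μ)}
  {p76, p78} × {λ, μ} = {(p76,λ), (p76,μ), (p78,λ), (p78,μ)}
  {p77, p78} × {λ, μ} = {(p77,λ), (p77,μ), (p78,λ), (p78,μ)}
  {p76, p77, p78} × {λ, μ} = {(p76,λ), (p76,μ), (p77,λ), (p77,μ), (p78,λ), (p78,μ)}
These 22 distinct sets form the basis B.
Close under arbitrary unions to get τ_{X×Y}; counting gives |τ_{X×Y}| = 64.


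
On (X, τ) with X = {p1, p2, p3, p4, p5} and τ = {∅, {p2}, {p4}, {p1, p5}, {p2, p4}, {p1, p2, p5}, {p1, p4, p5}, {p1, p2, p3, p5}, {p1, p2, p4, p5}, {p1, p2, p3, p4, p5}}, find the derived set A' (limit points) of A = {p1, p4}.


A' = {p3, p5}

For each x ∈ X, list the open sets U ∈ τ with x ∈ U, then check whether U ∩ (A ∖ {x}) ≠ ∅ for every such U.
  x = p1: open {p1, p5} ∋ x has {p1, p5} ∩ (A ∖ {p1}) = ∅, so x is NOT a limit point.
  x = p2: open {p2} ∋ x has {p2} ∩ (A ∖ {p2}) = ∅, so x is NOT a limit point.
  x = p3: opens ∋ x are {p1, p2, p3, p5}, {p1, p2, p3, p4, p5}; each meets A ∖ {p3}, so x IS a limit point.
  x = p4: open {p4} ∋ x has {p4} ∩ (A ∖ {p4}) = ∅, so x is NOT a limit point.
  x = p5: opens ∋ x are {p1, p5}, {p1, p2, p5}, {p1, p4, p5}, {p1, p2, p3, p5}, {p1, p2, p4, p5}, {p1, p2, p3, p4, p5}; each meets A ∖ {p5}, so x IS a limit point.
Collecting: A' = {p3, p5}.


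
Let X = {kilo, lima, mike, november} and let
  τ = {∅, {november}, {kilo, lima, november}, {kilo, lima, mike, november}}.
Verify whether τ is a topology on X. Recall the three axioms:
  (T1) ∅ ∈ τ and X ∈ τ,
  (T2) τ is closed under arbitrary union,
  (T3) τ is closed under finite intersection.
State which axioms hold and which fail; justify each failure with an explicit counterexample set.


τ IS a topology on X.

Axiom (T1): ∅ ∈ τ? Yes; X ∈ τ? Yes.
Axiom (T2/T3): check pairwise unions and intersections of members of τ.
All pairwise intersections and unions checked — each lies in τ. Therefore τ satisfies (T1), (T2), (T3): it IS a topology on X.


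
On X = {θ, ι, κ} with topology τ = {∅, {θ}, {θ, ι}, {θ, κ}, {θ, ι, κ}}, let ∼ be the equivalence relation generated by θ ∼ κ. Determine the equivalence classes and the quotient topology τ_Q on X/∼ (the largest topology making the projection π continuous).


X/∼ = {[θ=κ], [ι]}; |τ_Q| = 3.

Equivalence classes: [θ=κ], [ι].
Quotient map π: X → X/∼ sends θ ↦ [θ=κ], ι ↦ [ι], κ ↦ [θ=κ].
For each subset V ⊆ X/∼, compute π^{-1}(V) ⊆ X and check whether π^{-1}(V) ∈ τ. V is open in τ_Q iff π^{-1}(V) ∈ τ.
  V = {}: π^{-1}(V) = ∅ ∈ τ ✓.
  V = {[θ=κ]}: π^{-1}(V) = {θ, κ} ∈ τ ✓.
  V = {[ι]}: π^{-1}(V) = {ι} ∉ τ ✗.
  V = {[θ=κ], [ι]}: π^{-1}(V) = {θ, ι, κ} ∈ τ ✓.
Open sets in the quotient: τ_Q = {{}, {[θ=κ]}, {[θ=κ], [ι]}} (3 elements).


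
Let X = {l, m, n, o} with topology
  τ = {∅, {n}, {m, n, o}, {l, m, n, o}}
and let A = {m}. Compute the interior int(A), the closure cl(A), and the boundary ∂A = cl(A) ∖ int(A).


int(A) = ∅, cl(A) = {l, m, o}, ∂A = {l, m, o}.

Closed sets in (X, τ) are complements of opens:
  closed(X, τ) = {∅, {l}, {l, m, o}, {l, m, n, o}}.
int(A) = ⋃ {U ∈ τ : U ⊆ A}. Opens contained in A: ∅.
Taking the union of these: int(A) = ∅.
cl(A) = ⋂ {C closed : A ⊆ C}. Closed sets containing A: {l, m, o}, {l, m, n, o}.
Intersecting these: cl(A) = {l, m, o}.
∂A = cl(A) ∖ int(A) = {l, m, o} ∖ ∅ = {l, m, o}.


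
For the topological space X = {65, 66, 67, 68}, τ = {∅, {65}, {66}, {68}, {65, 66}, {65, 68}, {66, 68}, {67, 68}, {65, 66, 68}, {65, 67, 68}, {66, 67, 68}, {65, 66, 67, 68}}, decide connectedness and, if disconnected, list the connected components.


(X, τ) is disconnected; components = [{65}, {66}, {67, 68}].

Find clopen sets (U ∈ τ with X ∖ U ∈ τ):
  U = ∅, X ∖ U = {65, 66, 67, 68} — both open, so U is clopen.
  U = {65}, X ∖ U = {66, 67, 68} — both open, so U is clopen.
  U = {66}, X ∖ U = {65, 67, 68} — both open, so U is clopen.
  U = {65, 66}, X ∖ U = {67, 68} — both open, so U is clopen.
  U = {67, 68}, X ∖ U = {65, 66} — both open, so U is clopen.
  U = {65, 67, 68}, X ∖ U = {66} — both open, so U is clopen.
  U = {66, 67, 68}, X ∖ U = {65} — both open, so U is clopen.
  U = {65, 66, 67, 68}, X ∖ U = ∅ — both open, so U is clopen.
Nontrivial clopen(s) exist: e.g. {65, 67, 68}. So (X, τ) is disconnected.
Compute connected components by grouping points that agree on all clopens:
  component: {65}
  component: {66}
  component: {67, 68}


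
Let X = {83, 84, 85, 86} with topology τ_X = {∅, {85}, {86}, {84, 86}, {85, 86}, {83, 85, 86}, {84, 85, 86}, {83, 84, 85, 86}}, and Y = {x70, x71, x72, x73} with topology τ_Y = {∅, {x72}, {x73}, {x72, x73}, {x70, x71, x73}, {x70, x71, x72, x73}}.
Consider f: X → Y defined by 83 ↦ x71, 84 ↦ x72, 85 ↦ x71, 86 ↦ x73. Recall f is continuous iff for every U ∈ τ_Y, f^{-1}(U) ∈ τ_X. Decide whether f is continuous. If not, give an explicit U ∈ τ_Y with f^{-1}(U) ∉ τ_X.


f is NOT continuous.

Compute f^{-1}(U) for each U ∈ τ_Y:
  U = ∅: f^{-1}(U) = ∅ ∈ τ_X ✓.
  U = {x72}: f^{-1}(U) = {84} ∉ τ_X ✗.
  U = {x73}: f^{-1}(U) = {86} ∈ τ_X ✓.
  U = {x72, x73}: f^{-1}(U) = {84, 86} ∈ τ_X ✓.
  U = {x70, x71, x73}: f^{-1}(U) = {83, 85, 86} ∈ τ_X ✓.
  U = {x70, x71, x72, x73}: f^{-1}(U) = {83, 84, 85, 86} ∈ τ_X ✓.
Found U = {x72} with f^{-1}(U) = {84} not in τ_X. Therefore f is NOT continuous.


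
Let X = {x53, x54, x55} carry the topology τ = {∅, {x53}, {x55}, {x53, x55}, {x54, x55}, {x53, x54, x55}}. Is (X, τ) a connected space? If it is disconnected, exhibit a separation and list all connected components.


(X, τ) is disconnected; components = [{x53}, {x54, x55}].

Find clopen sets (U ∈ τ with X ∖ U ∈ τ):
  U = ∅, X ∖ U = {x53, x54, x55} — both open, so U is clopen.
  U = {x53}, X ∖ U = {x54, x55} — both open, so U is clopen.
  U = {x54, x55}, X ∖ U = {x53} — both open, so U is clopen.
  U = {x53, x54, x55}, X ∖ U = ∅ — both open, so U is clopen.
Nontrivial clopen(s) exist: e.g. {x54, x55}. So (X, τ) is disconnected.
Compute connected components by grouping points that agree on all clopens:
  component: {x53}
  component: {x54, x55}


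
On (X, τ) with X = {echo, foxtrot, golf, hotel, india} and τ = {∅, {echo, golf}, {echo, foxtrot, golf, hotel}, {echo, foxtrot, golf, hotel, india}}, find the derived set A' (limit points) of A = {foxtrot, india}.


A' = {hotel, india}

For each x ∈ X, list the open sets U ∈ τ with x ∈ U, then check whether U ∩ (A ∖ {x}) ≠ ∅ for every such U.
  x = echo: open {echo, golf} ∋ x has {echo, golf} ∩ (A ∖ {echo}) = ∅, so x is NOT a limit point.
  x = foxtrot: open {echo, foxtrot, golf, hotel} ∋ x has {echo, foxtrot, golf, hotel} ∩ (A ∖ {foxtrot}) = ∅, so x is NOT a limit point.
  x = golf: open {echo, golf} ∋ x has {echo, golf} ∩ (A ∖ {golf}) = ∅, so x is NOT a limit point.
  x = hotel: opens ∋ x are {echo, foxtrot, golf, hotel}, {echo, foxtrot, golf, hotel, india}; each meets A ∖ {hotel}, so x IS a limit point.
  x = india: opens ∋ x are {echo, foxtrot, golf, hotel, india}; each meets A ∖ {india}, so x IS a limit point.
Collecting: A' = {hotel, india}.


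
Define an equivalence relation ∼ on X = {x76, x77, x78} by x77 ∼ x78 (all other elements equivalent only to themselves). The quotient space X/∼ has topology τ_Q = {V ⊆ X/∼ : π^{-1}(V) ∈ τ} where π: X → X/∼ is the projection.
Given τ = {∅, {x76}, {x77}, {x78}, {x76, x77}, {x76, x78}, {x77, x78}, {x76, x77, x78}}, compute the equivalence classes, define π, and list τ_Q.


X/∼ = {[x76], [x77=x78]}; |τ_Q| = 4.

Equivalence classes: [x76], [x77=x78].
Quotient map π: X → X/∼ sends x76 ↦ [x76], x77 ↦ [x77=x78], x78 ↦ [x77=x78].
For each subset V ⊆ X/∼, compute π^{-1}(V) ⊆ X and check whether π^{-1}(V) ∈ τ. V is open in τ_Q iff π^{-1}(V) ∈ τ.
  V = {}: π^{-1}(V) = ∅ ∈ τ ✓.
  V = {[x76]}: π^{-1}(V) = {x76} ∈ τ ✓.
  V = {[x77=x78]}: π^{-1}(V) = {x77, x78} ∈ τ ✓.
  V = {[x76], [x77=x78]}: π^{-1}(V) = {x76, x77, x78} ∈ τ ✓.
Open sets in the quotient: τ_Q = {{}, {[x76]}, {[x77=x78]}, {[x76], [x77=x78]}} (4 elements).


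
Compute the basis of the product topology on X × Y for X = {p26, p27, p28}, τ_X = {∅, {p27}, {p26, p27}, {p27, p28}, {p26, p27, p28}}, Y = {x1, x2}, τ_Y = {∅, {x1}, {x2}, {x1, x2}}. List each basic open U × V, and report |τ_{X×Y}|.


Basis B = {∅ × ∅, {p27} × {x1}, {p27} × {x2}, {p26, p27} × {x1}, {p26, p27} × {x2}, {p27} × {x1, x2}, {p27, p28} × {x1}, {p27, p28} × {x2}, {p26, p27, p28} × {x1}, {p26, p27, p28} × {x2}, {p26, p27} × {x1, x2}, {p27, p28} × {x1, x2}, {p26, p27, p28} × {x1, x2}}; |τ_{X×Y}| = 25.

Enumerate products U × V with U ∈ τ_X, V ∈ τ_Y (deduplicated):
  ∅ × ∅ = {} (∅)
  {p27} × {x1} = {(p27,x1)}
  {p27} × {x2} = {(p27,x2)}
  {p26, p27} × {x1} = {(p26,x1), (p27,x1)}
  {p26, p27} × {x2} = {(p26,x2), (p27,x2)}
  {p27} × {x1, x2} = {(p27,x1), (p27,x2)}
  {p27, p28} × {x1} = {(p27,x1), (p28,x1)}
  {p27, p28} × {x2} = {(p27,x2), (p28,x2)}
  {p26, p27, p28} × {x1} = {(p26,x1), (p27,x1), (p28,x1)}
  {p26, p27, p28} × {x2} = {(p26,x2), (p27,x2), (p28,x2)}
  {p26, p27} × {x1, x2} = {(p26,x1), (p26,x2), (p27,x1), (p27,x2)}
  {p27, p28} × {x1, x2} = {(p27,x1), (p27,x2), (p28,x1), (p28,x2)}
  {p26, p27, p28} × {x1, x2} = {(p26,x1), (p26,x2), (p27,x1), (p27,x2), (p28,x1), (p28,x2)}
These 13 distinct sets form the basis B.
Close under arbitrary unions to get τ_{X×Y}; counting gives |τ_{X×Y}| = 25.


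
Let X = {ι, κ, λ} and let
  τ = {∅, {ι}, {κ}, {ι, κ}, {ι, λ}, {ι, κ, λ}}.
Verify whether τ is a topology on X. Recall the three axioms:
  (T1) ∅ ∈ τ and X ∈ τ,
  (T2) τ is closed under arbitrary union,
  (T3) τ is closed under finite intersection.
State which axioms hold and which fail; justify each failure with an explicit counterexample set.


τ IS a topology on X.

Axiom (T1): ∅ ∈ τ? Yes; X ∈ τ? Yes.
Axiom (T2/T3): check pairwise unions and intersections of members of τ.
All pairwise intersections and unions checked — each lies in τ. Therefore τ satisfies (T1), (T2), (T3): it IS a topology on X.


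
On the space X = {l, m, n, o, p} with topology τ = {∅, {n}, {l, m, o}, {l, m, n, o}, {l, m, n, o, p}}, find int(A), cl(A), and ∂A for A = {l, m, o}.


int(A) = {l, m, o}, cl(A) = {l, m, o, p}, ∂A = {p}.

Closed sets in (X, τ) are complements of opens:
  closed(X, τ) = {∅, {p}, {n, p}, {l, m, o, p}, {l, m, n, o, p}}.
int(A) = ⋃ {U ∈ τ : U ⊆ A}. Opens contained in A: ∅, {l, m, o}.
Taking the union of these: int(A) = {l, m, o}.
cl(A) = ⋂ {C closed : A ⊆ C}. Closed sets containing A: {l, m, o, p}, {l, m, n, o, p}.
Intersecting these: cl(A) = {l, m, o, p}.
∂A = cl(A) ∖ int(A) = {l, m, o, p} ∖ {l, m, o} = {p}.


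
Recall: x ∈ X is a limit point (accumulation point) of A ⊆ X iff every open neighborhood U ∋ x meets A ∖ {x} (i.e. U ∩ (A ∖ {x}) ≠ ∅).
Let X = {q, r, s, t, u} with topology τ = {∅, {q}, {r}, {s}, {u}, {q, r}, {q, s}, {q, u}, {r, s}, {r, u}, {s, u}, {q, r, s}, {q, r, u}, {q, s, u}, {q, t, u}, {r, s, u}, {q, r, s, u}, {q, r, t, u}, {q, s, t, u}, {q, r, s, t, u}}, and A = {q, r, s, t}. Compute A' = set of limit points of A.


A' = {t}

For each x ∈ X, list the open sets U ∈ τ with x ∈ U, then check whether U ∩ (A ∖ {x}) ≠ ∅ for every such U.
  x = q: open {q} ∋ x has {q} ∩ (A ∖ {q}) = ∅, so x is NOT a limit point.
  x = r: open {r} ∋ x has {r} ∩ (A ∖ {r}) = ∅, so x is NOT a limit point.
  x = s: open {s} ∋ x has {s} ∩ (A ∖ {s}) = ∅, so x is NOT a limit point.
  x = t: opens ∋ x are {q, t, u}, {q, r, t, u}, {q, s, t, u}, {q, r, s, t, u}; each meets A ∖ {t}, so x IS a limit point.
  x = u: open {u} ∋ x has {u} ∩ (A ∖ {u}) = ∅, so x is NOT a limit point.
Collecting: A' = {t}.


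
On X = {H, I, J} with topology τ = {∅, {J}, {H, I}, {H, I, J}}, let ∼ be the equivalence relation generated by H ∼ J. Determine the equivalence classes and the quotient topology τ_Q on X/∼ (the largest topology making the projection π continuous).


X/∼ = {[H=J], [I]}; |τ_Q| = 2.

Equivalence classes: [H=J], [I].
Quotient map π: X → X/∼ sends H ↦ [H=J], I ↦ [I], J ↦ [H=J].
For each subset V ⊆ X/∼, compute π^{-1}(V) ⊆ X and check whether π^{-1}(V) ∈ τ. V is open in τ_Q iff π^{-1}(V) ∈ τ.
  V = {}: π^{-1}(V) = ∅ ∈ τ ✓.
  V = {[H=J]}: π^{-1}(V) = {H, J} ∉ τ ✗.
  V = {[I]}: π^{-1}(V) = {I} ∉ τ ✗.
  V = {[H=J], [I]}: π^{-1}(V) = {H, I, J} ∈ τ ✓.
Open sets in the quotient: τ_Q = {{}, {[H=J], [I]}} (2 elements).


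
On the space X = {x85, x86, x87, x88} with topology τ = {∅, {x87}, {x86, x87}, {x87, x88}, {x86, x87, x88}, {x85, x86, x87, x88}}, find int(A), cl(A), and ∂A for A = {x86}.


int(A) = ∅, cl(A) = {x85, x86}, ∂A = {x85, x86}.

Closed sets in (X, τ) are complements of opens:
  closed(X, τ) = {∅, {x85}, {x85, x86}, {x85, x88}, {x85, x86, x88}, {x85, x86, x87, x88}}.
int(A) = ⋃ {U ∈ τ : U ⊆ A}. Opens contained in A: ∅.
Taking the union of these: int(A) = ∅.
cl(A) = ⋂ {C closed : A ⊆ C}. Closed sets containing A: {x85, x86}, {x85, x86, x88}, {x85, x86, x87, x88}.
Intersecting these: cl(A) = {x85, x86}.
∂A = cl(A) ∖ int(A) = {x85, x86} ∖ ∅ = {x85, x86}.


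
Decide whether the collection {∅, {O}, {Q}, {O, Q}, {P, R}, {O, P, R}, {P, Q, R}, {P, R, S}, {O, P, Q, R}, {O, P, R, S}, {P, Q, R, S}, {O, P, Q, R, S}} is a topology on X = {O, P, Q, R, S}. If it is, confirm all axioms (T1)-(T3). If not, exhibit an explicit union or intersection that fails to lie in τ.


τ IS a topology on X.

Axiom (T1): ∅ ∈ τ? Yes; X ∈ τ? Yes.
Axiom (T2/T3): check pairwise unions and intersections of members of τ.
All pairwise intersections and unions checked — each lies in τ. Therefore τ satisfies (T1), (T2), (T3): it IS a topology on X.


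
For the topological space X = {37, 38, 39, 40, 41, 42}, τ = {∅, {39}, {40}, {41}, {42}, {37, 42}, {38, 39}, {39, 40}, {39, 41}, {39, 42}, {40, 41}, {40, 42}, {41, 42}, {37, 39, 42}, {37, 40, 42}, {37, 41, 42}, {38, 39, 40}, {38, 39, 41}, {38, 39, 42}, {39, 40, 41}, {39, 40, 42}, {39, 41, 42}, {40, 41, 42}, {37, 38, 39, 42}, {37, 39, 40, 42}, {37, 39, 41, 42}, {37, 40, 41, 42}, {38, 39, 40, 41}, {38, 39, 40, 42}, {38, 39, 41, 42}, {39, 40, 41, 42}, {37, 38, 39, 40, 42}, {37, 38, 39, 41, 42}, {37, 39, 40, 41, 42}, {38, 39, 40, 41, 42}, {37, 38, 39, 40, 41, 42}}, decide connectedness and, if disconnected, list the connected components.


(X, τ) is disconnected; components = [{40}, {41}, {37, 42}, {38, 39}].

Find clopen sets (U ∈ τ with X ∖ U ∈ τ):
  U = ∅, X ∖ U = {37, 38, 39, 40, 41, 42} — both open, so U is clopen.
  U = {40}, X ∖ U = {37, 38, 39, 41, 42} — both open, so U is clopen.
  U = {41}, X ∖ U = {37, 38, 39, 40, 42} — both open, so U is clopen.
  U = {37, 42}, X ∖ U = {38, 39, 40, 41} — both open, so U is clopen.
  U = {38, 39}, X ∖ U = {37, 40, 41, 42} — both open, so U is clopen.
  U = {40, 41}, X ∖ U = {37, 38, 39, 42} — both open, so U is clopen.
  U = {37, 40, 42}, X ∖ U = {38, 39, 41} — both open, so U is clopen.
  U = {37, 41, 42}, X ∖ U = {38, 39, 40} — both open, so U is clopen.
  U = {38, 39, 40}, X ∖ U = {37, 41, 42} — both open, so U is clopen.
  U = {38, 39, 41}, X ∖ U = {37, 40, 42} — both open, so U is clopen.
  U = {37, 38, 39, 42}, X ∖ U = {40, 41} — both open, so U is clopen.
  U = {37, 40, 41, 42}, X ∖ U = {38, 39} — both open, so U is clopen.
  U = {38, 39, 40, 41}, X ∖ U = {37, 42} — both open, so U is clopen.
  U = {37, 38, 39, 40, 42}, X ∖ U = {41} — both open, so U is clopen.
  U = {37, 38, 39, 41, 42}, X ∖ U = {40} — both open, so U is clopen.
  U = {37, 38, 39, 40, 41, 42}, X ∖ U = ∅ — both open, so U is clopen.
Nontrivial clopen(s) exist: e.g. {40}. So (X, τ) is disconnected.
Compute connected components by grouping points that agree on all clopens:
  component: {40}
  component: {41}
  component: {37, 42}
  component: {38, 39}


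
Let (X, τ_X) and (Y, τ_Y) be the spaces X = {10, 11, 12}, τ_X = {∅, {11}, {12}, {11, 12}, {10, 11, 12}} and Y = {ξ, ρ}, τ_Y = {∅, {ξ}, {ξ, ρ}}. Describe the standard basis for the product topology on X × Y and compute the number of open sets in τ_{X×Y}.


Basis B = {∅ × ∅, {11} × {ξ}, {12} × {ξ}, {11} × {ξ, ρ}, {11, 12} × {ξ}, {12} × {ξ, ρ}, {10, 11, 12} × {ξ}, {11, 12} × {ξ, ρ}, {10, 11, 12} × {ξ, ρ}}; |τ_{X×Y}| = 14.

Enumerate products U × V with U ∈ τ_X, V ∈ τ_Y (deduplicated):
  ∅ × ∅ = {} (∅)
  {11} × {ξ} = {(11,ξ)}
  {12} × {ξ} = {(12,ξ)}
  {11} × {ξ, ρ} = {(11,ξ), (11,ρ)}
  {11, 12} × {ξ} = {(11,ξ), (12,ξ)}
  {12} × {ξ, ρ} = {(12,ξ), (12,ρ)}
  {10, 11, 12} × {ξ} = {(10,ξ), (11,ξ), (12,ξ)}
  {11, 12} × {ξ, ρ} = {(11,ξ), (11,ρ), (12,ξ), (12,ρ)}
  {10, 11, 12} × {ξ, ρ} = {(10,ξ), (10,ρ), (11,ξ), (11,ρ), (12,ξ), (12,ρ)}
These 9 distinct sets form the basis B.
Close under arbitrary unions to get τ_{X×Y}; counting gives |τ_{X×Y}| = 14.


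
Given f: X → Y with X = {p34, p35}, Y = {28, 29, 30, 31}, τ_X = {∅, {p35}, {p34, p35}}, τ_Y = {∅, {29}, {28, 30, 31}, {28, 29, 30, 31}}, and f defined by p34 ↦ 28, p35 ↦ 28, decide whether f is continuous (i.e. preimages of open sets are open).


f IS continuous.

Compute f^{-1}(U) for each U ∈ τ_Y:
  U = ∅: f^{-1}(U) = ∅ ∈ τ_X ✓.
  U = {29}: f^{-1}(U) = ∅ ∈ τ_X ✓.
  U = {28, 30, 31}: f^{-1}(U) = {p34, p35} ∈ τ_X ✓.
  U = {28, 29, 30, 31}: f^{-1}(U) = {p34, p35} ∈ τ_X ✓.
Every preimage lies in τ_X, so f IS continuous.


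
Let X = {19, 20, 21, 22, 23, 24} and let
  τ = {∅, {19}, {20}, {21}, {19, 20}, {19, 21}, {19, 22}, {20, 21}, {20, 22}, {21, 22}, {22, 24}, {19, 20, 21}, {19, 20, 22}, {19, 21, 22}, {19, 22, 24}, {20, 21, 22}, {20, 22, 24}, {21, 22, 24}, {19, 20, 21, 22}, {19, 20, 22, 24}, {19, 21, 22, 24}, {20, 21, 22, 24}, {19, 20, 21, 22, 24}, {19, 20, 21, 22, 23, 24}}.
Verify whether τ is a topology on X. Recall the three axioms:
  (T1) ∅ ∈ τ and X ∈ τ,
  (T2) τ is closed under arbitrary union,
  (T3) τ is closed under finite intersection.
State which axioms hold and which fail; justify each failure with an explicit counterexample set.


τ is NOT a topology on X.

Axiom (T1): ∅ ∈ τ? Yes; X ∈ τ? Yes.
Axiom (T2/T3): check pairwise unions and intersections of members of τ.
Counterexample for (T3): {19, 22} ∩ {20, 22} = {22} ∉ τ. Therefore τ is NOT a topology.


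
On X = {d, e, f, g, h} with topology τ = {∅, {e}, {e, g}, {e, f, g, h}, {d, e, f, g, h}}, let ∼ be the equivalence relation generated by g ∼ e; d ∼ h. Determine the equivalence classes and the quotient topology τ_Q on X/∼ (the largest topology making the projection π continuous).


X/∼ = {[d=h], [e=g], [f]}; |τ_Q| = 3.

Equivalence classes: [d=h], [e=g], [f].
Quotient map π: X → X/∼ sends d ↦ [d=h], e ↦ [e=g], f ↦ [f], g ↦ [e=g], h ↦ [d=h].
For each subset V ⊆ X/∼, compute π^{-1}(V) ⊆ X and check whether π^{-1}(V) ∈ τ. V is open in τ_Q iff π^{-1}(V) ∈ τ.
  V = {}: π^{-1}(V) = ∅ ∈ τ ✓.
  V = {[d=h]}: π^{-1}(V) = {d, h} ∉ τ ✗.
  V = {[e=g]}: π^{-1}(V) = {e, g} ∈ τ ✓.
  V = {[d=h], [e=g]}: π^{-1}(V) = {d, e, g, h} ∉ τ ✗.
  V = {[f]}: π^{-1}(V) = {f} ∉ τ ✗.
  V = {[d=h], [f]}: π^{-1}(V) = {d, f, h} ∉ τ ✗.
  V = {[e=g], [f]}: π^{-1}(V) = {e, f, g} ∉ τ ✗.
  V = {[d=h], [e=g], [f]}: π^{-1}(V) = {d, e, f, g, h} ∈ τ ✓.
Open sets in the quotient: τ_Q = {{}, {[e=g]}, {[d=h], [e=g], [f]}} (3 elements).


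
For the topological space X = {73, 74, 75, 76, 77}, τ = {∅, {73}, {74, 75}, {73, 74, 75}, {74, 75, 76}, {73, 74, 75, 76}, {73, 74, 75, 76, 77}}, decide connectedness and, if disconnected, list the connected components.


(X, τ) is connected.

Find clopen sets (U ∈ τ with X ∖ U ∈ τ):
  U = ∅, X ∖ U = {73, 74, 75, 76, 77} — both open, so U is clopen.
  U = {73, 74, 75, 76, 77}, X ∖ U = ∅ — both open, so U is clopen.
Only trivial clopens (∅ and X) exist, so (X, τ) is connected.
Compute connected components by grouping points that agree on all clopens:
  component: {73, 74, 75, 76, 77}


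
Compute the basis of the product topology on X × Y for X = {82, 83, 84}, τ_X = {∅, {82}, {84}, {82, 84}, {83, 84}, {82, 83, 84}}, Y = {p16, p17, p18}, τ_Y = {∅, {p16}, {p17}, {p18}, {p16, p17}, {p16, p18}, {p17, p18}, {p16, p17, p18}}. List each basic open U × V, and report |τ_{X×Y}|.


Basis B = {∅ × ∅, {82} × {p16}, {82} × {p17}, {82} × {p18}, {84} × {p16}, {84} × {p17}, {84} × {p18}, {82} × {p16, p17}, {82} × {p16, p18}, {82, 84} × {p16}, {82} × {p17, p18}, {82, 84} × {p17}, {82, 84} × {p18}, {83, 84} × {p16}, {83, 84} × {p17}, {83, 84} × {p18}, {84} × {p16, p17}, {84} × {p16, p18}, {84} × {p17, p18}, {82} × {p16, p17, p18}, {82, 83, 84} × {p16}, {82, 83, 84} × {p17}, {82, 83, 84} × {p18}, {84} × {p16, p17, p18}, {82, 84} × {p16, p17}, {82, 84} × {p16, p18}, {82, 84} × {p17, p18}, {83, 84} × {p16, p17}, {83, 84} × {p16, p18}, {83, 84} × {p17, p18}, {82, 84} × {p16, p17, p18}, {82, 83, 84} × {p16, p17}, {82, 83, 84} × {p16, p18}, {82, 83, 84} × {p17, p18}, {83, 84} × {p16, p17, p18}, {82, 83, 84} × {p16, p17, p18}}; |τ_{X×Y}| = 216.

Enumerate products U × V with U ∈ τ_X, V ∈ τ_Y (deduplicated):
  ∅ × ∅ = {} (∅)
  {82} × {p16} = {(82,p16)}
  {82} × {p17} = {(82,p17)}
  {82} × {p18} = {(82,p18)}
  {84} × {p16} = {(84,p16)}
  {84} × {p17} = {(84,p17)}
  {84} × {p18} = {(84,p18)}
  {82} × {p16, p17} = {(82,p16), (82,p17)}
  {82} × {p16, p18} = {(82,p16), (82,p18)}
  {82, 84} × {p16} = {(82,p16), (84,p16)}
  {82} × {p17, p18} = {(82,p17), (82,p18)}
  {82, 84} × {p17} = {(82,p17), (84,p17)}
  {82, 84} × {p18} = {(82,p18), (84,p18)}
  {83, 84} × {p16} = {(83,p16), (84,p16)}
  {83, 84} × {p17} = {(83,p17), (84,p17)}
  {83, 84} × {p18} = {(83,p18), (84,p18)}
  {84} × {p16, p17} = {(84,p16), (84,p17)}
  {84} × {p16, p18} = {(84,p16), (84,p18)}
  {84} × {p17, p18} = {(84,p17), (84,p18)}
  {82} × {p16, p17, p18} = {(82,p16), (82,p17), (82,p18)}
  {82, 83, 84} × {p16} = {(82,p16), (83,p16), (84,p16)}
  {82, 83, 84} × {p17} = {(82,p17), (83,p17), (84,p17)}
  {82, 83, 84} × {p18} = {(82,p18), (83,p18), (84,p18)}
  {84} × {p16, p17, p18} = {(84,p16), (84,p17), (84,p18)}
  {82, 84} × {p16, p17} = {(82,p16), (82,p17), (84,p16), (84,p17)}
  {82, 84} × {p16, p18} = {(82,p16), (82,p18), (84,p16), (84,p18)}
  {82, 84} × {p17, p18} = {(82,p17), (82,p18), (84,p17), (84,p18)}
  {83, 84} × {p16, p17} = {(83,p16), (83,p17), (84,p16), (84,p17)}
  {83, 84} × {p16, p18} = {(83,p16), (83,p18), (84,p16), (84,p18)}
  {83, 84} × {p17, p18} = {(83,p17), (83,p18), (84,p17), (84,p18)}
  {82, 84} × {p16, p17, p18} = {(82,p16), (82,p17), (82,p18), (84,p16), (84,p17), (84,p18)}
  {82, 83, 84} × {p16, p17} = {(82,p16), (82,p17), (83,p16), (83,p17), (84,p16), (84,p17)}
  {82, 83, 84} × {p16, p18} = {(82,p16), (82,p18), (83,p16), (83,p18), (84,p16), (84,p18)}
  {82, 83, 84} × {p17, p18} = {(82,p17), (82,p18), (83,p17), (83,p18), (84,p17), (84,p18)}
  {83, 84} × {p16, p17, p18} = {(83,p16), (83,p17), (83,p18), (84,p16), (84,p17), (84,p18)}
  {82, 83, 84} × {p16, p17, p18} = {(82,p16), (82,p17), (82,p18), (83,p16), (83,p17), (83,p18), (84,p16), (84,p17), (84,p18)}
These 36 distinct sets form the basis B.
Close under arbitrary unions to get τ_{X×Y}; counting gives |τ_{X×Y}| = 216.


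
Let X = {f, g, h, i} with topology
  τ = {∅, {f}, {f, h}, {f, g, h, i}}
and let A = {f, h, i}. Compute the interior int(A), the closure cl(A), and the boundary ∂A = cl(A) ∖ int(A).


int(A) = {f, h}, cl(A) = {f, g, h, i}, ∂A = {g, i}.

Closed sets in (X, τ) are complements of opens:
  closed(X, τ) = {∅, {g, i}, {g, h, i}, {f, g, h, i}}.
int(A) = ⋃ {U ∈ τ : U ⊆ A}. Opens contained in A: ∅, {f}, {f, h}.
Taking the union of these: int(A) = {f, h}.
cl(A) = ⋂ {C closed : A ⊆ C}. Closed sets containing A: {f, g, h, i}.
Intersecting these: cl(A) = {f, g, h, i}.
∂A = cl(A) ∖ int(A) = {f, g, h, i} ∖ {f, h} = {g, i}.


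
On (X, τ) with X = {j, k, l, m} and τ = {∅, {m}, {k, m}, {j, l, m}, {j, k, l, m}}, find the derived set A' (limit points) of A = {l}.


A' = {j}

For each x ∈ X, list the open sets U ∈ τ with x ∈ U, then check whether U ∩ (A ∖ {x}) ≠ ∅ for every such U.
  x = j: opens ∋ x are {j, l, m}, {j, k, l, m}; each meets A ∖ {j}, so x IS a limit point.
  x = k: open {k, m} ∋ x has {k, m} ∩ (A ∖ {k}) = ∅, so x is NOT a limit point.
  x = l: open {j, l, m} ∋ x has {j, l, m} ∩ (A ∖ {l}) = ∅, so x is NOT a limit point.
  x = m: open {m} ∋ x has {m} ∩ (A ∖ {m}) = ∅, so x is NOT a limit point.
Collecting: A' = {j}.


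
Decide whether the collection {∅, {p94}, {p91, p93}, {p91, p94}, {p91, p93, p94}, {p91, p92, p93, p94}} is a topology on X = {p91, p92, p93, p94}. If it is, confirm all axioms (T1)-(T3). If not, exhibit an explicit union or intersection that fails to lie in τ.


τ is NOT a topology on X.

Axiom (T1): ∅ ∈ τ? Yes; X ∈ τ? Yes.
Axiom (T2/T3): check pairwise unions and intersections of members of τ.
Counterexample for (T3): {p91, p93} ∩ {p91, p94} = {p91} ∉ τ. Therefore τ is NOT a topology.


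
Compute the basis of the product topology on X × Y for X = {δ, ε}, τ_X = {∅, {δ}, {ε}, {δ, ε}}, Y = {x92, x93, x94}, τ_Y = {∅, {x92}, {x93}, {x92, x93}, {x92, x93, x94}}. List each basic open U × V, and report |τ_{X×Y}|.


Basis B = {∅ × ∅, {δ} × {x92}, {δ} × {x93}, {ε} × {x92}, {ε} × {x93}, {δ} × {x92, x93}, {δ, ε} × {x92}, {δ, ε} × {x93}, {ε} × {x92, x93}, {δ} × {x92, x93, x94}, {ε} × {x92, x93, x94}, {δ, ε} × {x92, x93}, {δ, ε} × {x92, x93, x94}}; |τ_{X×Y}| = 25.

Enumerate products U × V with U ∈ τ_X, V ∈ τ_Y (deduplicated):
  ∅ × ∅ = {} (∅)
  {δ} × {x92} = {(δ,x92)}
  {δ} × {x93} = {(δ,x93)}
  {ε} × {x92} = {(ε,x92)}
  {ε} × {x93} = {(ε,x93)}
  {δ} × {x92, x93} = {(δ,x92), (δ,x93)}
  {δ, ε} × {x92} = {(δ,x92), (ε,x92)}
  {δ, ε} × {x93} = {(δ,x93), (ε,x93)}
  {ε} × {x92, x93} = {(ε,x92), (ε,x93)}
  {δ} × {x92, x93, x94} = {(δ,x92), (δ,x93), (δ,x94)}
  {ε} × {x92, x93, x94} = {(ε,x92), (ε,x93), (ε,x94)}
  {δ, ε} × {x92, x93} = {(δ,x92), (δ,x93), (ε,x92), (ε,x93)}
  {δ, ε} × {x92, x93, x94} = {(δ,x92), (δ,x93), (δ,x94), (ε,x92), (ε,x93), (ε,x94)}
These 13 distinct sets form the basis B.
Close under arbitrary unions to get τ_{X×Y}; counting gives |τ_{X×Y}| = 25.


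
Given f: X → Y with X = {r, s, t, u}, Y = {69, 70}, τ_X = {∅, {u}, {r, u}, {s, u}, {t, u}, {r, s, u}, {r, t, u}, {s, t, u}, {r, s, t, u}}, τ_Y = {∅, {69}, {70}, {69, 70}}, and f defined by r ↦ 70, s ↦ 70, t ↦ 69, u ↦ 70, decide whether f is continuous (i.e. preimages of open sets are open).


f is NOT continuous.

Compute f^{-1}(U) for each U ∈ τ_Y:
  U = ∅: f^{-1}(U) = ∅ ∈ τ_X ✓.
  U = {69}: f^{-1}(U) = {t} ∉ τ_X ✗.
  U = {70}: f^{-1}(U) = {r, s, u} ∈ τ_X ✓.
  U = {69, 70}: f^{-1}(U) = {r, s, t, u} ∈ τ_X ✓.
Found U = {69} with f^{-1}(U) = {t} not in τ_X. Therefore f is NOT continuous.


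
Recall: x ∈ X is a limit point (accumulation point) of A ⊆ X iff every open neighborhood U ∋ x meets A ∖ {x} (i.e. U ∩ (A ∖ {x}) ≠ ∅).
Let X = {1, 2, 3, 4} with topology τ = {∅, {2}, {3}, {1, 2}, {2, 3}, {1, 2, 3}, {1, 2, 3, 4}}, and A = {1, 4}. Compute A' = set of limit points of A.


A' = {4}

For each x ∈ X, list the open sets U ∈ τ with x ∈ U, then check whether U ∩ (A ∖ {x}) ≠ ∅ for every such U.
  x = 1: open {1, 2} ∋ x has {1, 2} ∩ (A ∖ {1}) = ∅, so x is NOT a limit point.
  x = 2: open {2} ∋ x has {2} ∩ (A ∖ {2}) = ∅, so x is NOT a limit point.
  x = 3: open {3} ∋ x has {3} ∩ (A ∖ {3}) = ∅, so x is NOT a limit point.
  x = 4: opens ∋ x are {1, 2, 3, 4}; each meets A ∖ {4}, so x IS a limit point.
Collecting: A' = {4}.


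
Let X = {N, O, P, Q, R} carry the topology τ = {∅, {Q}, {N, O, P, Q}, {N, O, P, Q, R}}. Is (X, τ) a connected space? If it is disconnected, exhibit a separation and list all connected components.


(X, τ) is connected.

Find clopen sets (U ∈ τ with X ∖ U ∈ τ):
  U = ∅, X ∖ U = {N, O, P, Q, R} — both open, so U is clopen.
  U = {N, O, P, Q, R}, X ∖ U = ∅ — both open, so U is clopen.
Only trivial clopens (∅ and X) exist, so (X, τ) is connected.
Compute connected components by grouping points that agree on all clopens:
  component: {N, O, P, Q, R}


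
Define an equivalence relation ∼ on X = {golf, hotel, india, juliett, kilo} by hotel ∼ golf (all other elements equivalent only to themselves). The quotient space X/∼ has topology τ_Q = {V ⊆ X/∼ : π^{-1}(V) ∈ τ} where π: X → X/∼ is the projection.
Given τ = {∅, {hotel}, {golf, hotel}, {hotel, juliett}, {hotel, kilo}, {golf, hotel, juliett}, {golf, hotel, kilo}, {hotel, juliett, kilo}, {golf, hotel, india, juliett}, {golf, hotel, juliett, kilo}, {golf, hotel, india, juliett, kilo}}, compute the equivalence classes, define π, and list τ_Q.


X/∼ = {[golf=hotel], [india], [juliett], [kilo]}; |τ_Q| = 7.

Equivalence classes: [golf=hotel], [india], [juliett], [kilo].
Quotient map π: X → X/∼ sends golf ↦ [golf=hotel], hotel ↦ [golf=hotel], india ↦ [india], juliett ↦ [juliett], kilo ↦ [kilo].
For each subset V ⊆ X/∼, compute π^{-1}(V) ⊆ X and check whether π^{-1}(V) ∈ τ. V is open in τ_Q iff π^{-1}(V) ∈ τ.
  V = {}: π^{-1}(V) = ∅ ∈ τ ✓.
  V = {[golf=hotel]}: π^{-1}(V) = {golf, hotel} ∈ τ ✓.
  V = {[india]}: π^{-1}(V) = {india} ∉ τ ✗.
  V = {[golf=hotel], [india]}: π^{-1}(V) = {golf, hotel, india} ∉ τ ✗.
  V = {[juliett]}: π^{-1}(V) = {juliett} ∉ τ ✗.
  V = {[golf=hotel], [juliett]}: π^{-1}(V) = {golf, hotel, juliett} ∈ τ ✓.
  V = {[india], [juliett]}: π^{-1}(V) = {india, juliett} ∉ τ ✗.
  V = {[golf=hotel], [india], [juliett]}: π^{-1}(V) = {golf, hotel, india, juliett} ∈ τ ✓.
  V = {[kilo]}: π^{-1}(V) = {kilo} ∉ τ ✗.
  V = {[golf=hotel], [kilo]}: π^{-1}(V) = {golf, hotel, kilo} ∈ τ ✓.
  V = {[india], [kilo]}: π^{-1}(V) = {india, kilo} ∉ τ ✗.
  V = {[golf=hotel], [india], [kilo]}: π^{-1}(V) = {golf, hotel, india, kilo} ∉ τ ✗.
  V = {[juliett], [kilo]}: π^{-1}(V) = {juliett, kilo} ∉ τ ✗.
  V = {[golf=hotel], [juliett], [kilo]}: π^{-1}(V) = {golf, hotel, juliett, kilo} ∈ τ ✓.
  V = {[india], [juliett], [kilo]}: π^{-1}(V) = {india, juliett, kilo} ∉ τ ✗.
  V = {[golf=hotel], [india], [juliett], [kilo]}: π^{-1}(V) = {golf, hotel, india, juliett, kilo} ∈ τ ✓.
Open sets in the quotient: τ_Q = {{}, {[golf=hotel]}, {[golf=hotel], [juliett]}, {[golf=hotel], [india], [juliett]}, {[golf=hotel], [kilo]}, {[golf=hotel], [juliett], [kilo]}, {[golf=hotel], [india], [juliett], [kilo]}} (7 elements).


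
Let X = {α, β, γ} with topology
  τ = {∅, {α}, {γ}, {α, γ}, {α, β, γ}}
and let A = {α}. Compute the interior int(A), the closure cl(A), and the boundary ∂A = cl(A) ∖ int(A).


int(A) = {α}, cl(A) = {α, β}, ∂A = {β}.

Closed sets in (X, τ) are complements of opens:
  closed(X, τ) = {∅, {β}, {α, β}, {β, γ}, {α, β, γ}}.
int(A) = ⋃ {U ∈ τ : U ⊆ A}. Opens contained in A: ∅, {α}.
Taking the union of these: int(A) = {α}.
cl(A) = ⋂ {C closed : A ⊆ C}. Closed sets containing A: {α, β}, {α, β, γ}.
Intersecting these: cl(A) = {α, β}.
∂A = cl(A) ∖ int(A) = {α, β} ∖ {α} = {β}.


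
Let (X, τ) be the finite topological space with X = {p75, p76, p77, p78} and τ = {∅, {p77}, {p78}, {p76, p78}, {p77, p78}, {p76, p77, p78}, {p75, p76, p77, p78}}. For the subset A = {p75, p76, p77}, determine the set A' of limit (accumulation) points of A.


A' = {p75}

For each x ∈ X, list the open sets U ∈ τ with x ∈ U, then check whether U ∩ (A ∖ {x}) ≠ ∅ for every such U.
  x = p75: opens ∋ x are {p75, p76, p77, p78}; each meets A ∖ {p75}, so x IS a limit point.
  x = p76: open {p76, p78} ∋ x has {p76, p78} ∩ (A ∖ {p76}) = ∅, so x is NOT a limit point.
  x = p77: open {p77} ∋ x has {p77} ∩ (A ∖ {p77}) = ∅, so x is NOT a limit point.
  x = p78: open {p78} ∋ x has {p78} ∩ (A ∖ {p78}) = ∅, so x is NOT a limit point.
Collecting: A' = {p75}.
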